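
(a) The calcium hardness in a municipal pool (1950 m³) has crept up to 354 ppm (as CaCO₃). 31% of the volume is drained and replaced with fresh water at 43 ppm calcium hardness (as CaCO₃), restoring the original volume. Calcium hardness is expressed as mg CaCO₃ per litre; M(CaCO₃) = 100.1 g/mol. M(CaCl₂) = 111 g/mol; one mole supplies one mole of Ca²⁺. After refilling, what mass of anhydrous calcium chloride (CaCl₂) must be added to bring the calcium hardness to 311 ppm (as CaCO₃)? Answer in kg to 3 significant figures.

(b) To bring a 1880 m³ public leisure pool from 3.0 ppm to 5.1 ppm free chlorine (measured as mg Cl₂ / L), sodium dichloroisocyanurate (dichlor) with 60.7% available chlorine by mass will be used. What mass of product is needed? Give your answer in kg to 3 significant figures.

(a) Volume: 1950 m³ = 1,950,000 L.
(a) After draining 31% and refilling: 354 × 0.69 + 43 × 0.31 = 257.59 ppm.
(a) Deficit to target: 311 − 257.59 = 53.41 mg/L.
(a) As CaCO₃: 53.41 mg/L × 1,950,000 L = 104,100 g; ÷ 100.1 = 1040 mol Ca²⁺.
(a) Mass: 1040 × 111 = 115,500 g.

(b) Volume: 1880 m³ = 1,880,000 L.
(b) Chlorine deficit: 5.1 − 3.0 = 2.1 ppm = 2.1 mg/L as Cl₂.
(b) Cl₂ equivalent needed: 2.1 mg/L × 1,880,000 L = 3,948,000 mg = 3948 g.
(b) Product at 60.7% available chlorine: 3948 / 0.607 = 6504 g.

(a) 115 kg; (b) 6.50 kg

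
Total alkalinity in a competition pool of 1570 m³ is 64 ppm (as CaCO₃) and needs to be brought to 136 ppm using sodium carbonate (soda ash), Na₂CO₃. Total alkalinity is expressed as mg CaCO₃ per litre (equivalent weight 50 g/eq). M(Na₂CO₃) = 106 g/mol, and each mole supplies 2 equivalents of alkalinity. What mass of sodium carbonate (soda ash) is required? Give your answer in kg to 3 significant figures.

120 kg

Volume: 1570 m³ = 1,570,000 L.
Alkalinity to add: (136 − 64) = 72 mg/L as CaCO₃ × 1,570,000 L = 113,000 g as CaCO₃.
Equivalents: 113,000 g ÷ 50 g/eq = 2261 eq.
Each mole of Na₂CO₃ supplies 2 eq, so 2261 / 2 = 1130 mol.
Mass: 1130 mol × 106 g/mol = 119,800 g.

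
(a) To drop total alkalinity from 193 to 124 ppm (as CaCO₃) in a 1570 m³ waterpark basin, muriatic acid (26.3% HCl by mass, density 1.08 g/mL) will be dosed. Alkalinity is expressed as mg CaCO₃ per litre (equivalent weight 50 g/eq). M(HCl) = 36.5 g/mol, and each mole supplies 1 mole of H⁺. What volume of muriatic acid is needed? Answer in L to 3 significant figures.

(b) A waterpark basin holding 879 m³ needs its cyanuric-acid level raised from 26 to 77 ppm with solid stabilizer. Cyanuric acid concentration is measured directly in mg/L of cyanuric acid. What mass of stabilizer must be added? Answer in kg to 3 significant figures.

(a) Volume: 1570 m³ = 1,570,000 L.
(a) Alkalinity to neutralize: (193 − 124) = 69 mg/L as CaCO₃ × 1,570,000 L = 108,300 g as CaCO₃.
(a) Equivalents of H⁺ required: 108,300 ÷ 50 g/eq = 2167 eq = 2167 mol HCl.
(a) Mass of HCl: 2167 × 36.5 = 79,080 g.
(a) Mass of 26.3% solution: 79,080 / 0.263 = 300,700 g.
(a) Volume: 300,700 g ÷ 1.08 g/mL = 278,400 mL.

(b) Volume: 879 m³ = 879,000 L.
(b) CYA to add: (77 − 26) = 51 mg/L × 879,000 L = 44,830 g cyanuric acid.

(a) 278 L; (b) 44.8 kg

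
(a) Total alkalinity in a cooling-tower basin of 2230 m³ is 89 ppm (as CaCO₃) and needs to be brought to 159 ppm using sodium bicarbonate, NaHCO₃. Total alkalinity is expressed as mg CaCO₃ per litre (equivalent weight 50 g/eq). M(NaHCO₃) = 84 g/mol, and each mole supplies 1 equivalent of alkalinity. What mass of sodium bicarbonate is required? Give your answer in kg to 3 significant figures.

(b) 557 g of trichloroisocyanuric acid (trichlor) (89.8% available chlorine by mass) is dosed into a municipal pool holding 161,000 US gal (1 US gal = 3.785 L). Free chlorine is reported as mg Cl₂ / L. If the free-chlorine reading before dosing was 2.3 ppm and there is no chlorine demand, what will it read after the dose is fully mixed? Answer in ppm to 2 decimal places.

(a) 262 kg; (b) 3.12 ppm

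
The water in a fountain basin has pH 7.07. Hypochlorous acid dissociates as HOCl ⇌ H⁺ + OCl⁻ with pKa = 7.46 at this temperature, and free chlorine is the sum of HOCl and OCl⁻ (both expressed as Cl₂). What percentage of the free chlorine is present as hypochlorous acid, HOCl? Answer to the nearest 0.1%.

71.1%

[OCl⁻]/[HOCl] = 10^(pH − pKa) = 10^(7.07 − 7.46) = 10^-0.39 = 0.4074.
Fraction as HOCl = 1 / (1 + 0.4074) = 0.7105.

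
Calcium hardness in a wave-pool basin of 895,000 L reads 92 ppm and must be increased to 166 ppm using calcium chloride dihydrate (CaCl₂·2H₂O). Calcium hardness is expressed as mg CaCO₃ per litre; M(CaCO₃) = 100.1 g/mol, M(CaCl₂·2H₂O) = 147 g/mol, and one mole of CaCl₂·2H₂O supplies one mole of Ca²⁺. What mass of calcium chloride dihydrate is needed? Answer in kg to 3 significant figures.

97.3 kg

Hardness to add: (166 − 92) = 74 mg/L as CaCO₃ × 895,000 L = 66,230 g as CaCO₃.
Moles of Ca²⁺ (1 mol Ca²⁺ ≡ 1 mol CaCO₃): 66,230 / 100.1 g/mol = 661.6 mol.
Mass of CaCl₂·2H₂O: 661.6 × 147 = 97,260 g.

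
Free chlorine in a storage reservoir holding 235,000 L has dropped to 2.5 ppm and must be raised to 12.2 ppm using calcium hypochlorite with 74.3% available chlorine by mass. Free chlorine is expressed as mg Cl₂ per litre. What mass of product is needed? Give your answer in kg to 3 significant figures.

Chlorine deficit: 12.2 − 2.5 = 9.7 ppm = 9.7 mg/L as Cl₂.
Cl₂ equivalent needed: 9.7 mg/L × 235,000 L = 2,280,000 mg = 2280 g.
Product at 74.3% available chlorine: 2280 / 0.743 = 3068 g.

3.07 kg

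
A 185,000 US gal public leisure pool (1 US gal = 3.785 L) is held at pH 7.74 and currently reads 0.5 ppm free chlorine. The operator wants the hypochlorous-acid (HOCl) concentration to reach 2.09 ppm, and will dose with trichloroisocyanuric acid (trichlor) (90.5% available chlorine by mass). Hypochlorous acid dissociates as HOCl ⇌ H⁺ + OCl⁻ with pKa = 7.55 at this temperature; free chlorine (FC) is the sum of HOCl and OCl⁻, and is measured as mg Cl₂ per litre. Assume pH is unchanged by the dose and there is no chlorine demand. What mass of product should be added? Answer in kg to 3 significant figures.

Volume: 185,000 US gal × 3.785 L/gal = 700,225 L.
[OCl⁻]/[HOCl] = 10^(pH − pKa) = 10^(7.74 − 7.55) = 1.549; fraction as HOCl = 1/(1 + 1.549) = 0.3923.
Free chlorine required for 2.09 ppm HOCl: 2.09 / 0.3923 = 5.327 ppm.
FC to add: 5.327 − 0.5 = 4.827 mg/L as Cl₂.
Cl₂ equivalent: 4.827 mg/L × 700,225 L = 3380 g.
Product at 90.5% available Cl: 3380 / 0.905 = 3735 g.

3.73 kg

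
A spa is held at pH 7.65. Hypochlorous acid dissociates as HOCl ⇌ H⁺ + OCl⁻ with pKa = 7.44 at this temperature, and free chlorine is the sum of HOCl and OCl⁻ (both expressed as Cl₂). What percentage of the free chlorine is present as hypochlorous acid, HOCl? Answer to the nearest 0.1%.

38.1%

[OCl⁻]/[HOCl] = 10^(pH − pKa) = 10^(7.65 − 7.44) = 10^0.21 = 1.622.
Fraction as HOCl = 1 / (1 + 1.622) = 0.3814.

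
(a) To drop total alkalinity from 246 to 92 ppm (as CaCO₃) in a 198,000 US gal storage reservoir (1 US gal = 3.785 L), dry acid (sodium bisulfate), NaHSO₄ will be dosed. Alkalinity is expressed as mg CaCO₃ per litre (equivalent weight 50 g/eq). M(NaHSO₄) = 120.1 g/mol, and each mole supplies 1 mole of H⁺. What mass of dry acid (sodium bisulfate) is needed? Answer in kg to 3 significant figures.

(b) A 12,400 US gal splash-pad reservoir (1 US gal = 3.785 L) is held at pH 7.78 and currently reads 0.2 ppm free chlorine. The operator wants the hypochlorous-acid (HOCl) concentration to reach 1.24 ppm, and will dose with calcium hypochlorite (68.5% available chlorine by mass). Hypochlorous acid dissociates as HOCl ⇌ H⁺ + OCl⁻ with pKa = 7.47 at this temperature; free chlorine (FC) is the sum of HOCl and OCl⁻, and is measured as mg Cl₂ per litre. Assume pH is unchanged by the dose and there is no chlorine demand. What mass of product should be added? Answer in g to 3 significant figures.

(a) 277 kg; (b) 245 g

(a) Volume: 198,000 US gal × 3.785 L/gal = 749,430 L.
(a) Alkalinity to neutralize: (246 − 92) = 154 mg/L as CaCO₃ × 749,430 L = 115,400 g as CaCO₃.
(a) Equivalents of H⁺ required: 115,400 ÷ 50 g/eq = 2308 eq = 2308 mol NaHSO₄.
(a) Mass of NaHSO₄: 2308 × 120.1 = 277,200 g.

(b) Volume: 12,400 US gal × 3.785 L/gal = 46,934 L.
(b) [OCl⁻]/[HOCl] = 10^(pH − pKa) = 10^(7.78 − 7.47) = 2.042; fraction as HOCl = 1/(1 + 2.042) = 0.3288.
(b) Free chlorine required for 1.24 ppm HOCl: 1.24 / 0.3288 = 3.772 ppm.
(b) FC to add: 3.772 − 0.2 = 3.572 mg/L as Cl₂.
(b) Cl₂ equivalent: 3.572 mg/L × 46,934 L = 167.6 g.
(b) Product at 68.5% available Cl: 167.6 / 0.685 = 244.7 g.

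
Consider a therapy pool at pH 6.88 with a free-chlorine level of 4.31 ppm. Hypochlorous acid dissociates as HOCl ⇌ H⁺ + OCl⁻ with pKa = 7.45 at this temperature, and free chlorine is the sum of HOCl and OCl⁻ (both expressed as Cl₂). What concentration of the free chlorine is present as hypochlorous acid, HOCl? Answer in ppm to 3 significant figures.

[OCl⁻]/[HOCl] = 10^(pH − pKa) = 10^(6.88 − 7.45) = 10^-0.57 = 0.2692.
Fraction as HOCl = 1 / (1 + 0.2692) = 0.7879.
HOCl = 0.7879 × 4.31 ppm = 3.396 ppm.

3.40 ppm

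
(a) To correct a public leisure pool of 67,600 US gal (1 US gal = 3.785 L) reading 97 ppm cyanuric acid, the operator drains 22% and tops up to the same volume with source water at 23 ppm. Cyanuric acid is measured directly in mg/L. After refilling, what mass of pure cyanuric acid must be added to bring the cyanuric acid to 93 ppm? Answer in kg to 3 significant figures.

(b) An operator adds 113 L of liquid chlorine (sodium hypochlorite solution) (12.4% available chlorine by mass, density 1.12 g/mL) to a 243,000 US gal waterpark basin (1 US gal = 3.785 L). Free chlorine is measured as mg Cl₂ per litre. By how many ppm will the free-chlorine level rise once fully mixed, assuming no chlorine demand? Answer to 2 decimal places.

(a) Volume: 67,600 US gal × 3.785 L/gal = 255,866 L.
(a) After draining 22% and refilling: 97 × 0.78 + 23 × 0.22 = 80.72 ppm.
(a) Deficit to target: 93 − 80.72 = 12.28 mg/L.
(a) Mass: 12.28 mg/L × 255,866 L = 3142 g cyanuric acid.

(b) Volume: 243,000 US gal × 3.785 L/gal = 919,755 L.
(b) Mass of solution: 113 L × 1000 mL/L × 1.12 g/mL = 126,600 g.
(b) Available chlorine delivered: 126,600 g × 0.124 = 15,690 g as Cl₂.
(b) Concentration rise: 15,690 g / 919,755 L = 17.06 mg/L = 17.06 ppm.

(a) 3.14 kg; (b) 17.06 ppm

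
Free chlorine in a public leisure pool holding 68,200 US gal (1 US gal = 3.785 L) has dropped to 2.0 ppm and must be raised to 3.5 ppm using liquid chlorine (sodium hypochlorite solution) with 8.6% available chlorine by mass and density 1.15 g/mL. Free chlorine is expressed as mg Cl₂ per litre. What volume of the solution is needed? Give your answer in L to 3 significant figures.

Volume: 68,200 US gal × 3.785 L/gal = 258,137 L.
Chlorine deficit: 3.5 − 2.0 = 1.5 ppm = 1.5 mg/L as Cl₂.
Cl₂ equivalent needed: 1.5 mg/L × 258,137 L = 387,200 mg = 387.2 g.
Product at 8.6% available chlorine: 387.2 / 0.086 = 4502 g.
Volume at density 1.15 g/mL: 4502 g ÷ 1.15 g/mL = 3915 mL.

3.92 L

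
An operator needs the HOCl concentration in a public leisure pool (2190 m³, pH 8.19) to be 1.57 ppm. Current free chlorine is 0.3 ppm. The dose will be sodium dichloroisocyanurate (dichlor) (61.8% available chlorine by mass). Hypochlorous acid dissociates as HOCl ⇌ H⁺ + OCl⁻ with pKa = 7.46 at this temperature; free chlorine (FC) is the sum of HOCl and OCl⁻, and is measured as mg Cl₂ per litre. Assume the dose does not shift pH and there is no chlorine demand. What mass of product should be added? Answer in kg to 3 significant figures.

34.4 kg

Volume: 2190 m³ = 2,190,000 L.
[OCl⁻]/[HOCl] = 10^(pH − pKa) = 10^(8.19 − 7.46) = 5.37; fraction as HOCl = 1/(1 + 5.37) = 0.157.
Free chlorine required for 1.57 ppm HOCl: 1.57 / 0.157 = 10 ppm.
FC to add: 10 − 0.3 = 9.701 mg/L as Cl₂.
Cl₂ equivalent: 9.701 mg/L × 2,190,000 L = 21,250 g.
Product at 61.8% available Cl: 21,250 / 0.618 = 34,380 g.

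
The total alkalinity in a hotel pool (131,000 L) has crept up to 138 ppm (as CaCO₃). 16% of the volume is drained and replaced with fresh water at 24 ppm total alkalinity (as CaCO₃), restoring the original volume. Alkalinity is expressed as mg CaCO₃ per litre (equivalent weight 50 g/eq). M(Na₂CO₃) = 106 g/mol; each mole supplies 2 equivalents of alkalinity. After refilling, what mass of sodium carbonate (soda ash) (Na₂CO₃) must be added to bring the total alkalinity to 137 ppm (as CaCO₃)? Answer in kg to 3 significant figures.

After draining 16% and refilling: 138 × 0.84 + 24 × 0.16 = 119.76 ppm.
Deficit to target: 137 − 119.76 = 17.24 mg/L.
As CaCO₃: 17.24 mg/L × 131,000 L = 2258 g; ÷ 50 g/eq ÷ 2 = 22.58 mol Na₂CO₃.
Mass: 22.58 × 106 = 2394 g.

2.39 kg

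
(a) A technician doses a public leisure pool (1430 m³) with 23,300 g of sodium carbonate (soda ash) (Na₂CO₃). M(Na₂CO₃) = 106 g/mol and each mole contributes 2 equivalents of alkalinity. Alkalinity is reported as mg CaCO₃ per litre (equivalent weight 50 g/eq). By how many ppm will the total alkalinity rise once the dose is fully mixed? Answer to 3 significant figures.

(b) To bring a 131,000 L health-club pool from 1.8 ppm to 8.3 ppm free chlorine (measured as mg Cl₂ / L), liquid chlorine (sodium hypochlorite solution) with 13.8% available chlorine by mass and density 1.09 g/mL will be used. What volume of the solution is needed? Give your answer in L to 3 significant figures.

(a) 15.4 ppm; (b) 5.66 L

(a) Volume: 1430 m³ = 1,430,000 L.
(a) Moles of Na₂CO₃: 23,300 g ÷ 106 g/mol = 219.8 mol → 439.6 eq of alkalinity.
(a) As CaCO₃: 439.6 eq × 50 g/eq = 21,980 g.
(a) Rise: 21,980 g / 1,430,000 L × 1000 = 15.37 mg/L.

(b) Chlorine deficit: 8.3 − 1.8 = 6.5 ppm = 6.5 mg/L as Cl₂.
(b) Cl₂ equivalent needed: 6.5 mg/L × 131,000 L = 851,500 mg = 851.5 g.
(b) Product at 13.8% available chlorine: 851.5 / 0.138 = 6170 g.
(b) Volume at density 1.09 g/mL: 6170 g ÷ 1.09 g/mL = 5661 mL.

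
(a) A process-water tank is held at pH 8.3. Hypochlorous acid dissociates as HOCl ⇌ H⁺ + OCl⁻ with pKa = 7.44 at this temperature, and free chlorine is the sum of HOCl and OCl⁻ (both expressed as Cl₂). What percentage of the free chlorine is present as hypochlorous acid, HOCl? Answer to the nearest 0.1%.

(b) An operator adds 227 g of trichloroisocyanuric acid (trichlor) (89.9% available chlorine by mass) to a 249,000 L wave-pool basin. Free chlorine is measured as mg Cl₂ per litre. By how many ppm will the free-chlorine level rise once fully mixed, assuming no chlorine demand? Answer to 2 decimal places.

(a) 12.1%; (b) 0.82 ppm

(a) [OCl⁻]/[HOCl] = 10^(pH − pKa) = 10^(8.3 − 7.44) = 10^0.86 = 7.244.
(a) Fraction as HOCl = 1 / (1 + 7.244) = 0.1213.

(b) Available chlorine delivered: 227 g × 0.899 = 204.1 g as Cl₂.
(b) Concentration rise: 204.1 g / 249,000 L = 0.8196 mg/L = 0.82 ppm.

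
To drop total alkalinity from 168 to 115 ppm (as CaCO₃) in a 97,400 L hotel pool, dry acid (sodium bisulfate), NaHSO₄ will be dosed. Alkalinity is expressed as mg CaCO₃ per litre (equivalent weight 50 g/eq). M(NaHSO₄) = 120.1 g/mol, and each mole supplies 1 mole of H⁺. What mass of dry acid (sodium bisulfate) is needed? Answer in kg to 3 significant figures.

Alkalinity to neutralize: (168 − 115) = 53 mg/L as CaCO₃ × 97,400 L = 5162 g as CaCO₃.
Equivalents of H⁺ required: 5162 ÷ 50 g/eq = 103.2 eq = 103.2 mol NaHSO₄.
Mass of NaHSO₄: 103.2 × 120.1 = 12,400 g.

12.4 kg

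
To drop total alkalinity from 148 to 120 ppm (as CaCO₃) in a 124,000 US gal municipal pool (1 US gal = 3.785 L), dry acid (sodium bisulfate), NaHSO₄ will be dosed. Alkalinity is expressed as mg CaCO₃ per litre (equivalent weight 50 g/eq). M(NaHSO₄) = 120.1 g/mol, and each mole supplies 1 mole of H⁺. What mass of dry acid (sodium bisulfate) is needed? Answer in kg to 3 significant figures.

Volume: 124,000 US gal × 3.785 L/gal = 469,340 L.
Alkalinity to neutralize: (148 − 120) = 28 mg/L as CaCO₃ × 469,340 L = 13,140 g as CaCO₃.
Equivalents of H⁺ required: 13,140 ÷ 50 g/eq = 262.8 eq = 262.8 mol NaHSO₄.
Mass of NaHSO₄: 262.8 × 120.1 = 31,570 g.

31.6 kg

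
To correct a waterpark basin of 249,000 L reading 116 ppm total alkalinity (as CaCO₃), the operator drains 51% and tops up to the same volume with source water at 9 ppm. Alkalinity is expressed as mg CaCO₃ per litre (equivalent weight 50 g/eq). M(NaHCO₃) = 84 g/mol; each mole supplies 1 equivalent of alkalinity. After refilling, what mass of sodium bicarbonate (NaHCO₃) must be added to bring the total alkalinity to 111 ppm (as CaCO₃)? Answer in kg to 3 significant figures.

After draining 51% and refilling: 116 × 0.49 + 9 × 0.51 = 61.43 ppm.
Deficit to target: 111 − 61.43 = 49.57 mg/L.
As CaCO₃: 49.57 mg/L × 249,000 L = 12,340 g; ÷ 50 g/eq ÷ 1 = 246.9 mol NaHCO₃.
Mass: 246.9 × 84 = 20,740 g.

20.7 kg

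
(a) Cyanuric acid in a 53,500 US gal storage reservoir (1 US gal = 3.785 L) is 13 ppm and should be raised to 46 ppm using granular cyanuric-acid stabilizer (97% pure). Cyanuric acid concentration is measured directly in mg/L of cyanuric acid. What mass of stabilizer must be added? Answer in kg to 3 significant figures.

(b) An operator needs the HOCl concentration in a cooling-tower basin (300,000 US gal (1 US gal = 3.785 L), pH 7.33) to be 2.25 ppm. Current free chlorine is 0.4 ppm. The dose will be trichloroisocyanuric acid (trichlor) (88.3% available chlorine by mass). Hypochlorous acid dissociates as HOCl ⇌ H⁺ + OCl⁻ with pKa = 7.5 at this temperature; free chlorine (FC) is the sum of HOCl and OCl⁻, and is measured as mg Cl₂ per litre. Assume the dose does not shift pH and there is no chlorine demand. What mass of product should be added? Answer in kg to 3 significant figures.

(a) 6.89 kg; (b) 4.34 kg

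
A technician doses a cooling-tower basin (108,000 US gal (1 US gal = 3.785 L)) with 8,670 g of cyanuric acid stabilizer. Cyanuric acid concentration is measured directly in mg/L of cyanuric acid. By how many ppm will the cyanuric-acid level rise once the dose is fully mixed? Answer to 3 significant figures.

Volume: 108,000 US gal × 3.785 L/gal = 408,780 L.
Rise: 8,670 g / 408,780 L × 1000 = 21.21 mg/L.

21.2 ppm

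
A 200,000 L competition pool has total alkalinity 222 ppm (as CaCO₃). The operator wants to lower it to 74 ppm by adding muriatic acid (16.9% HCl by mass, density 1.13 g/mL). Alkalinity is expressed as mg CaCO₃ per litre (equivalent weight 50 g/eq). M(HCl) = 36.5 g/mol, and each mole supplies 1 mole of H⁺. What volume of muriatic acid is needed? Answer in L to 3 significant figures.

113 L

Alkalinity to neutralize: (222 − 74) = 148 mg/L as CaCO₃ × 200,000 L = 29,600 g as CaCO₃.
Equivalents of H⁺ required: 29,600 ÷ 50 g/eq = 592 eq = 592 mol HCl.
Mass of HCl: 592 × 36.5 = 21,610 g.
Mass of 16.9% solution: 21,610 / 0.169 = 127,900 g.
Volume: 127,900 g ÷ 1.13 g/mL = 113,100 mL.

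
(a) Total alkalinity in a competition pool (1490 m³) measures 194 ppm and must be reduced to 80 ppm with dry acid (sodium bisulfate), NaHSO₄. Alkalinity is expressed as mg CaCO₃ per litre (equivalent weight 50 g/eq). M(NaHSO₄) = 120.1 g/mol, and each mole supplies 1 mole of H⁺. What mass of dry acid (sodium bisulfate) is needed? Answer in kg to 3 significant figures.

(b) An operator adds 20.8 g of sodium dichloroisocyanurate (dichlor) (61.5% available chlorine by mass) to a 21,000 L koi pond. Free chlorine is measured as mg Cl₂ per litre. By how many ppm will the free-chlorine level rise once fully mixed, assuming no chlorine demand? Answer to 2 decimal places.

(a) 408 kg; (b) 0.61 ppm

(a) Volume: 1490 m³ = 1,490,000 L.
(a) Alkalinity to neutralize: (194 − 80) = 114 mg/L as CaCO₃ × 1,490,000 L = 169,900 g as CaCO₃.
(a) Equivalents of H⁺ required: 169,900 ÷ 50 g/eq = 3397 eq = 3397 mol NaHSO₄.
(a) Mass of NaHSO₄: 3397 × 120.1 = 408,000 g.

(b) Available chlorine delivered: 20.8 g × 0.615 = 12.79 g as Cl₂.
(b) Concentration rise: 12.79 g / 21,000 L = 0.6091 mg/L = 0.61 ppm.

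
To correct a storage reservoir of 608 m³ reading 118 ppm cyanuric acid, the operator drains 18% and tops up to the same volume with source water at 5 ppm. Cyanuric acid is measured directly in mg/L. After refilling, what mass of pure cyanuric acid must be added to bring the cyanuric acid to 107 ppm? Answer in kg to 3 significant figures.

Volume: 608 m³ = 608,000 L.
After draining 18% and refilling: 118 × 0.82 + 5 × 0.18 = 97.66 ppm.
Deficit to target: 107 − 97.66 = 9.34 mg/L.
Mass: 9.34 mg/L × 608,000 L = 5679 g cyanuric acid.

5.68 kg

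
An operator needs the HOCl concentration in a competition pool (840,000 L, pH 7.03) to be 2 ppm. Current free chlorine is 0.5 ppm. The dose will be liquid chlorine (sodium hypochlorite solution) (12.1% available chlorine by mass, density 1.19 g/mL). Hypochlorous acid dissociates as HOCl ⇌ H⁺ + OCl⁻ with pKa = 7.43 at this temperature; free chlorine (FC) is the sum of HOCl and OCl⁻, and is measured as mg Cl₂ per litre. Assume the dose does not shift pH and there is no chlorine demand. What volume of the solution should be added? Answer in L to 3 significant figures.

[OCl⁻]/[HOCl] = 10^(pH − pKa) = 10^(7.03 − 7.43) = 0.3981; fraction as HOCl = 1/(1 + 0.3981) = 0.7153.
Free chlorine required for 2 ppm HOCl: 2 / 0.7153 = 2.796 ppm.
FC to add: 2.796 − 0.5 = 2.296 mg/L as Cl₂.
Cl₂ equivalent: 2.296 mg/L × 840,000 L = 1929 g.
Product at 12.1% available Cl: 1929 / 0.121 = 15,940 g.
Volume: 15,940 g ÷ 1.19 g/mL = 13,400 mL.

13.4 L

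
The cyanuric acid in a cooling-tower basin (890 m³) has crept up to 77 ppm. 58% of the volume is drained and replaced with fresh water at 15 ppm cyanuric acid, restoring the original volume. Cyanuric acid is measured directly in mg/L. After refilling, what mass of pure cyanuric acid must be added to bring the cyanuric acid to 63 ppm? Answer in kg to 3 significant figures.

19.5 kg

Volume: 890 m³ = 890,000 L.
After draining 58% and refilling: 77 × 0.42 + 15 × 0.58 = 41.04 ppm.
Deficit to target: 63 − 41.04 = 21.96 mg/L.
Mass: 21.96 mg/L × 890,000 L = 19,540 g cyanuric acid.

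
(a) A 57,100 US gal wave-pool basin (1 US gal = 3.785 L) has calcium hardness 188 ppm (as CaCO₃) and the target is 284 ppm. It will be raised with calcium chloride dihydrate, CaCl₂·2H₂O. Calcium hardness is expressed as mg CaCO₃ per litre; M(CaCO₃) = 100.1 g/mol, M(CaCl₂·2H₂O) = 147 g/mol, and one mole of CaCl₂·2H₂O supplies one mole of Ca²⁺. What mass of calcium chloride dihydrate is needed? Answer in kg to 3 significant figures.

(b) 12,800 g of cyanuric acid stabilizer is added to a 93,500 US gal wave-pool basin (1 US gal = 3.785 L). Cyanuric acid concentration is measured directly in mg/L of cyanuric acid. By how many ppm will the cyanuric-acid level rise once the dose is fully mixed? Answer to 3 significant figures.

(a) 30.5 kg; (b) 36.2 ppm

(a) Volume: 57,100 US gal × 3.785 L/gal = 216,124 L.
(a) Hardness to add: (284 − 188) = 96 mg/L as CaCO₃ × 216,124 L = 20,750 g as CaCO₃.
(a) Moles of Ca²⁺ (1 mol Ca²⁺ ≡ 1 mol CaCO₃): 20,750 / 100.1 g/mol = 207.3 mol.
(a) Mass of CaCl₂·2H₂O: 207.3 × 147 = 30,470 g.

(b) Volume: 93,500 US gal × 3.785 L/gal = 353,898 L.
(b) Rise: 12,800 g / 353,898 L × 1000 = 36.17 mg/L.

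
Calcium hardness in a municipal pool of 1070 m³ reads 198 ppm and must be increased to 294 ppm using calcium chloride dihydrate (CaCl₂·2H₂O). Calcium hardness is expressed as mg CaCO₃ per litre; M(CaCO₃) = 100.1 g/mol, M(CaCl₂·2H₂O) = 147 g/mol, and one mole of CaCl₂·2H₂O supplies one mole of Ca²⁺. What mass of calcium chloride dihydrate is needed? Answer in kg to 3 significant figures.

151 kg

Volume: 1070 m³ = 1,070,000 L.
Hardness to add: (294 − 198) = 96 mg/L as CaCO₃ × 1,070,000 L = 102,700 g as CaCO₃.
Moles of Ca²⁺ (1 mol Ca²⁺ ≡ 1 mol CaCO₃): 102,700 / 100.1 g/mol = 1026 mol.
Mass of CaCl₂·2H₂O: 1026 × 147 = 150,800 g.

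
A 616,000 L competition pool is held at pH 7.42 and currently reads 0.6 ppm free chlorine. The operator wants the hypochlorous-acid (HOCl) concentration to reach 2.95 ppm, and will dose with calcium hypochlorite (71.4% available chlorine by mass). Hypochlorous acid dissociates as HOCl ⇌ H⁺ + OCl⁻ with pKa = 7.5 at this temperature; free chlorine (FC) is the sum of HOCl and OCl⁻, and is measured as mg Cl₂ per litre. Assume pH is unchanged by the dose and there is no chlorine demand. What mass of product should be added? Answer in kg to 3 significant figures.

[OCl⁻]/[HOCl] = 10^(pH − pKa) = 10^(7.42 − 7.5) = 0.8318; fraction as HOCl = 1/(1 + 0.8318) = 0.5459.
Free chlorine required for 2.95 ppm HOCl: 2.95 / 0.5459 = 5.404 ppm.
FC to add: 5.404 − 0.6 = 4.804 mg/L as Cl₂.
Cl₂ equivalent: 4.804 mg/L × 616,000 L = 2959 g.
Product at 71.4% available Cl: 2959 / 0.714 = 4144 g.

4.14 kg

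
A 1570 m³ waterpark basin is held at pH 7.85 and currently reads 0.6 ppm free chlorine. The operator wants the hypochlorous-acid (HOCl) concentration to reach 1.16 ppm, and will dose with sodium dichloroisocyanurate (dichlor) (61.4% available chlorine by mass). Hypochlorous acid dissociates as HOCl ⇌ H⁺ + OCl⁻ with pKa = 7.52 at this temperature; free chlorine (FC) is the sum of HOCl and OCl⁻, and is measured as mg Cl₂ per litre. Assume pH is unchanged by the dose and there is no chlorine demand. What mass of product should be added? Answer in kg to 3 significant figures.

7.77 kg

Volume: 1570 m³ = 1,570,000 L.
[OCl⁻]/[HOCl] = 10^(pH − pKa) = 10^(7.85 − 7.52) = 2.138; fraction as HOCl = 1/(1 + 2.138) = 0.3187.
Free chlorine required for 1.16 ppm HOCl: 1.16 / 0.3187 = 3.64 ppm.
FC to add: 3.64 − 0.6 = 3.04 mg/L as Cl₂.
Cl₂ equivalent: 3.04 mg/L × 1,570,000 L = 4773 g.
Product at 61.4% available Cl: 4773 / 0.614 = 7773 g.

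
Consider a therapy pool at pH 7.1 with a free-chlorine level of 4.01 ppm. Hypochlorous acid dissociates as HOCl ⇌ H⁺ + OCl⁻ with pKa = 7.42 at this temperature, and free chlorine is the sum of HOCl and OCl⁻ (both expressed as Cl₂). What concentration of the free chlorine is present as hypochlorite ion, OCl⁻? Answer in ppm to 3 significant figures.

[OCl⁻]/[HOCl] = 10^(pH − pKa) = 10^(7.1 − 7.42) = 10^-0.32 = 0.4786.
Fraction as HOCl = 1 / (1 + 0.4786) = 0.6763.
OCl⁻ = (1 − 0.6763) × 4.01 ppm = 1.298 ppm.

1.30 ppm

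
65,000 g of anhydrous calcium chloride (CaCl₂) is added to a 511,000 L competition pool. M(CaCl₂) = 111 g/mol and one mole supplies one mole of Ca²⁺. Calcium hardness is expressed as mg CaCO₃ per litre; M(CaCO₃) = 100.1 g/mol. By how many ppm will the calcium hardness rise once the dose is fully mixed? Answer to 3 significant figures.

115 ppm

Moles of Ca²⁺: 65,000 g ÷ 111 g/mol = 585.6 mol.
As CaCO₃: 585.6 mol × 100.1 g/mol = 58,620 g.
Rise: 58,620 g / 511,000 L × 1000 = 114.7 mg/L.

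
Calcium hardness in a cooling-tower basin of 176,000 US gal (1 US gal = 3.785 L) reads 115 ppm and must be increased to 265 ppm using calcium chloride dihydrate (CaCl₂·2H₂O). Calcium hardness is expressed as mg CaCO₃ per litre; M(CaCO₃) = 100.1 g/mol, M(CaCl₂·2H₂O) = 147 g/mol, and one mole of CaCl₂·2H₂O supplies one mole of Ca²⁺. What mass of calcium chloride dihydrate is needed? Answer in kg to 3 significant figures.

147 kg

Volume: 176,000 US gal × 3.785 L/gal = 666,160 L.
Hardness to add: (265 − 115) = 150 mg/L as CaCO₃ × 666,160 L = 99,920 g as CaCO₃.
Moles of Ca²⁺ (1 mol Ca²⁺ ≡ 1 mol CaCO₃): 99,920 / 100.1 g/mol = 998.2 mol.
Mass of CaCl₂·2H₂O: 998.2 × 147 = 146,700 g.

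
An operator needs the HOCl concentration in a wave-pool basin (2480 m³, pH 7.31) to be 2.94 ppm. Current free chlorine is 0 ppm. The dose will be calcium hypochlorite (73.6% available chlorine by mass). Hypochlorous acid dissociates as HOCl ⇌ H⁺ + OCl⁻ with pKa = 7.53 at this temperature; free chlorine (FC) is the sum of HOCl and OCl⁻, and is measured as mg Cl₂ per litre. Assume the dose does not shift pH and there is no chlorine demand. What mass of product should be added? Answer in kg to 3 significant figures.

15.9 kg

Volume: 2480 m³ = 2,480,000 L.
[OCl⁻]/[HOCl] = 10^(pH − pKa) = 10^(7.31 − 7.53) = 0.6026; fraction as HOCl = 1/(1 + 0.6026) = 0.624.
Free chlorine required for 2.94 ppm HOCl: 2.94 / 0.624 = 4.712 ppm.
FC to add: 4.712 − 0 = 4.712 mg/L as Cl₂.
Cl₂ equivalent: 4.712 mg/L × 2,480,000 L = 11,680 g.
Product at 73.6% available Cl: 11,680 / 0.736 = 15,880 g.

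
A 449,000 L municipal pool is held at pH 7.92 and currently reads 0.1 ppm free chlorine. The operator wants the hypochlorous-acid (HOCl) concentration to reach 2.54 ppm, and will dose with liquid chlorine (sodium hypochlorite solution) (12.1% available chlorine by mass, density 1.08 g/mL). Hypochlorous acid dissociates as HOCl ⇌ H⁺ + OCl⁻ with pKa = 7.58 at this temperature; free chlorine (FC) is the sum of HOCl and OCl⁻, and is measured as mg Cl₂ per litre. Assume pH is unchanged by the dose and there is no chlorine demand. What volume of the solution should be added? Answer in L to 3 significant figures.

[OCl⁻]/[HOCl] = 10^(pH − pKa) = 10^(7.92 − 7.58) = 2.188; fraction as HOCl = 1/(1 + 2.188) = 0.3137.
Free chlorine required for 2.54 ppm HOCl: 2.54 / 0.3137 = 8.097 ppm.
FC to add: 8.097 − 0.1 = 7.997 mg/L as Cl₂.
Cl₂ equivalent: 7.997 mg/L × 449,000 L = 3591 g.
Product at 12.1% available Cl: 3591 / 0.121 = 29,670 g.
Volume: 29,670 g ÷ 1.08 g/mL = 27,480 mL.

27.5 L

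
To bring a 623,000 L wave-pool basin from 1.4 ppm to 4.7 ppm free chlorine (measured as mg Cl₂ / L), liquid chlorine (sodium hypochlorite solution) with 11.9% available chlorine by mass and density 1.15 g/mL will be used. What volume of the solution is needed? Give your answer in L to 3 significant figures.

15.0 L

Chlorine deficit: 4.7 − 1.4 = 3.3 ppm = 3.3 mg/L as Cl₂.
Cl₂ equivalent needed: 3.3 mg/L × 623,000 L = 2,056,000 mg = 2056 g.
Product at 11.9% available chlorine: 2056 / 0.119 = 17,280 g.
Volume at density 1.15 g/mL: 17,280 g ÷ 1.15 g/mL = 15,020 mL.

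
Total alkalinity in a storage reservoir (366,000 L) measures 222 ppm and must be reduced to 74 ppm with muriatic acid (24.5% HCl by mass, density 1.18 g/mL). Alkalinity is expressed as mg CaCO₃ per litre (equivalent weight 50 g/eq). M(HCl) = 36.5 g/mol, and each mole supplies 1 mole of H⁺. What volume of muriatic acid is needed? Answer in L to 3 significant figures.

137 L

Alkalinity to neutralize: (222 − 74) = 148 mg/L as CaCO₃ × 366,000 L = 54,170 g as CaCO₃.
Equivalents of H⁺ required: 54,170 ÷ 50 g/eq = 1083 eq = 1083 mol HCl.
Mass of HCl: 1083 × 36.5 = 39,540 g.
Mass of 24.5% solution: 39,540 / 0.245 = 161,400 g.
Volume: 161,400 g ÷ 1.18 g/mL = 136,800 mL.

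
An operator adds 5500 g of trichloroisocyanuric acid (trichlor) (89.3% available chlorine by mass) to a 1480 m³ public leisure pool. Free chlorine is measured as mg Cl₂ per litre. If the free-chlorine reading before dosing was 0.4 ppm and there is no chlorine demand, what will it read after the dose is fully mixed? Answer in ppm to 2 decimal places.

3.72 ppm

Volume: 1480 m³ = 1,480,000 L.
Available chlorine delivered: 5500 g × 0.893 = 4912 g as Cl₂.
Concentration rise: 4912 g / 1,480,000 L = 3.319 mg/L = 3.32 ppm.
Final FC: 0.4 + 3.32 = 3.72 ppm.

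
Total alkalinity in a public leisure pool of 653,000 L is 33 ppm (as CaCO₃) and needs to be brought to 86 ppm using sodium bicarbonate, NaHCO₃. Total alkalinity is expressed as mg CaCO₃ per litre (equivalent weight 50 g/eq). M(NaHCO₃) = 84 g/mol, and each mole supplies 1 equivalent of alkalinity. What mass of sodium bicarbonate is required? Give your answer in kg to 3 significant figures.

58.1 kg

Alkalinity to add: (86 − 33) = 53 mg/L as CaCO₃ × 653,000 L = 34,610 g as CaCO₃.
Equivalents: 34,610 g ÷ 50 g/eq = 692.2 eq.
NaHCO₃ supplies 1 eq per mole → 692.2 mol.
Mass: 692.2 mol × 84 g/mol = 58,140 g.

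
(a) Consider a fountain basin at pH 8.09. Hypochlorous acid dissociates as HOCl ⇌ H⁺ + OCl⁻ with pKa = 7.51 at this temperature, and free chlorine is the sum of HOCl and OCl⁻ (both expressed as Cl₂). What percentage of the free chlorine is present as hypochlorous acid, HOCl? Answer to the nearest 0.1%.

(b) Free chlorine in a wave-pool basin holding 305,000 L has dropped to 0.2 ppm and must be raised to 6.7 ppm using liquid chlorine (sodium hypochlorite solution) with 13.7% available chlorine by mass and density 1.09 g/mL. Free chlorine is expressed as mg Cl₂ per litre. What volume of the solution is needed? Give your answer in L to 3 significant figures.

(a) 20.8%; (b) 13.3 L

(a) [OCl⁻]/[HOCl] = 10^(pH − pKa) = 10^(8.09 − 7.51) = 10^0.58 = 3.802.
(a) Fraction as HOCl = 1 / (1 + 3.802) = 0.2083.

(b) Chlorine deficit: 6.7 − 0.2 = 6.5 ppm = 6.5 mg/L as Cl₂.
(b) Cl₂ equivalent needed: 6.5 mg/L × 305,000 L = 1,982,000 mg = 1982 g.
(b) Product at 13.7% available chlorine: 1982 / 0.137 = 14,470 g.
(b) Volume at density 1.09 g/mL: 14,470 g ÷ 1.09 g/mL = 13,280 mL.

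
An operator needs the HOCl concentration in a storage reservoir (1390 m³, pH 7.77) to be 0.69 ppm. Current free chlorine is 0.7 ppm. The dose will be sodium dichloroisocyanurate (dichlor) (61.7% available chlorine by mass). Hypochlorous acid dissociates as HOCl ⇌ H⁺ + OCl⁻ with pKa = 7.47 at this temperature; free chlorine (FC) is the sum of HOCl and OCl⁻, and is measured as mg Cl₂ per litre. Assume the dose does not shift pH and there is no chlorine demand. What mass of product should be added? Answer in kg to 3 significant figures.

3.08 kg

Volume: 1390 m³ = 1,390,000 L.
[OCl⁻]/[HOCl] = 10^(pH − pKa) = 10^(7.77 − 7.47) = 1.995; fraction as HOCl = 1/(1 + 1.995) = 0.3339.
Free chlorine required for 0.69 ppm HOCl: 0.69 / 0.3339 = 2.067 ppm.
FC to add: 2.067 − 0.7 = 1.367 mg/L as Cl₂.
Cl₂ equivalent: 1.367 mg/L × 1,390,000 L = 1900 g.
Product at 61.7% available Cl: 1900 / 0.617 = 3079 g.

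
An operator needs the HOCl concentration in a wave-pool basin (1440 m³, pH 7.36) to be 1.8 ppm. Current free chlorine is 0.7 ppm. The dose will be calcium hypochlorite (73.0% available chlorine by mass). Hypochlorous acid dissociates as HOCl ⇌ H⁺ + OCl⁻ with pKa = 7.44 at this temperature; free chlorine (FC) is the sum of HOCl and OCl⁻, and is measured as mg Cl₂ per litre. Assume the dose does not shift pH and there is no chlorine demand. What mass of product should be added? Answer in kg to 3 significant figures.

Volume: 1440 m³ = 1,440,000 L.
[OCl⁻]/[HOCl] = 10^(pH − pKa) = 10^(7.36 − 7.44) = 0.8318; fraction as HOCl = 1/(1 + 0.8318) = 0.5459.
Free chlorine required for 1.8 ppm HOCl: 1.8 / 0.5459 = 3.297 ppm.
FC to add: 3.297 − 0.7 = 2.597 mg/L as Cl₂.
Cl₂ equivalent: 2.597 mg/L × 1,440,000 L = 3740 g.
Product at 73.0% available Cl: 3740 / 0.73 = 5123 g.

5.12 kg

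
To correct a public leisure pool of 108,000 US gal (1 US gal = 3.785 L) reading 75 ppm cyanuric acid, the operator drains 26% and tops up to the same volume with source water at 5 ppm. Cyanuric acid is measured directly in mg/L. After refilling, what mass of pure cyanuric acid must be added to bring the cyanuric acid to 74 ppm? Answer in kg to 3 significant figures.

Volume: 108,000 US gal × 3.785 L/gal = 408,780 L.
After draining 26% and refilling: 75 × 0.74 + 5 × 0.26 = 56.8 ppm.
Deficit to target: 74 − 56.8 = 17.2 mg/L.
Mass: 17.2 mg/L × 408,780 L = 7031 g cyanuric acid.

7.03 kg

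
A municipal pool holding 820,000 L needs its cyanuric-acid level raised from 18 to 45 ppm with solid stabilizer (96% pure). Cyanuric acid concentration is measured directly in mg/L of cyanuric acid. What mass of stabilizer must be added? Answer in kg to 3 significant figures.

23.1 kg

CYA to add: (45 − 18) = 27 mg/L × 820,000 L = 22,140 g cyanuric acid.
At 96% purity: 22,140 / 0.96 = 23,060 g product.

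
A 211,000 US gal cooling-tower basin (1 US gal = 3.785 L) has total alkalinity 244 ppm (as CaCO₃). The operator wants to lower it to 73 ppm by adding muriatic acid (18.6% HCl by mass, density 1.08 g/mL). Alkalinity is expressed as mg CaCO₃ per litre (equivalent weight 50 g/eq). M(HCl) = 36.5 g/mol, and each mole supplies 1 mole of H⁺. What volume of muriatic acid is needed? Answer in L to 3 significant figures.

496 L

Volume: 211,000 US gal × 3.785 L/gal = 798,635 L.
Alkalinity to neutralize: (244 − 73) = 171 mg/L as CaCO₃ × 798,635 L = 136,600 g as CaCO₃.
Equivalents of H⁺ required: 136,600 ÷ 50 g/eq = 2731 eq = 2731 mol HCl.
Mass of HCl: 2731 × 36.5 = 99,690 g.
Mass of 18.6% solution: 99,690 / 0.186 = 536,000 g.
Volume: 536,000 g ÷ 1.08 g/mL = 496,300 mL.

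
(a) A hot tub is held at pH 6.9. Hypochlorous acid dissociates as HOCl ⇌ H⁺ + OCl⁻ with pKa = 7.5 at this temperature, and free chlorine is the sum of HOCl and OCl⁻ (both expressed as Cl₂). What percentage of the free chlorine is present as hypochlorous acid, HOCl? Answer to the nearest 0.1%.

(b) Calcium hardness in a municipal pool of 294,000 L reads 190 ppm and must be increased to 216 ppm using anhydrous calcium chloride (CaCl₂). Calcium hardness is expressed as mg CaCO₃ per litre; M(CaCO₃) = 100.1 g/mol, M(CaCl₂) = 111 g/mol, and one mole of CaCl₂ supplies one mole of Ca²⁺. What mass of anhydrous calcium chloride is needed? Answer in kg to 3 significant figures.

(a) [OCl⁻]/[HOCl] = 10^(pH − pKa) = 10^(6.9 − 7.5) = 10^-0.60 = 0.2512.
(a) Fraction as HOCl = 1 / (1 + 0.2512) = 0.7992.

(b) Hardness to add: (216 − 190) = 26 mg/L as CaCO₃ × 294,000 L = 7644 g as CaCO₃.
(b) Moles of Ca²⁺ (1 mol Ca²⁺ ≡ 1 mol CaCO₃): 7644 / 100.1 g/mol = 76.36 mol.
(b) Mass of CaCl₂: 76.36 × 111 = 8476 g.

(a) 79.9%; (b) 8.48 kg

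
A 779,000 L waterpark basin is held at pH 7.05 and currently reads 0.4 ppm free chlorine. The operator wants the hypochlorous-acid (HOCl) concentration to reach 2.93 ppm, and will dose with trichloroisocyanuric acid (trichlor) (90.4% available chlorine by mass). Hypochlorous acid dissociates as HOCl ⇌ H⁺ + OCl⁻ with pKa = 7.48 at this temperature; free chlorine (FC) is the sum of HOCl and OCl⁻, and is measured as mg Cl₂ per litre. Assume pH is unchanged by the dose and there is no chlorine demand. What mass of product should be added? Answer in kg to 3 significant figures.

[OCl⁻]/[HOCl] = 10^(pH − pKa) = 10^(7.05 − 7.48) = 0.3715; fraction as HOCl = 1/(1 + 0.3715) = 0.7291.
Free chlorine required for 2.93 ppm HOCl: 2.93 / 0.7291 = 4.019 ppm.
FC to add: 4.019 − 0.4 = 3.619 mg/L as Cl₂.
Cl₂ equivalent: 3.619 mg/L × 779,000 L = 2819 g.
Product at 90.4% available Cl: 2819 / 0.904 = 3118 g.

3.12 kg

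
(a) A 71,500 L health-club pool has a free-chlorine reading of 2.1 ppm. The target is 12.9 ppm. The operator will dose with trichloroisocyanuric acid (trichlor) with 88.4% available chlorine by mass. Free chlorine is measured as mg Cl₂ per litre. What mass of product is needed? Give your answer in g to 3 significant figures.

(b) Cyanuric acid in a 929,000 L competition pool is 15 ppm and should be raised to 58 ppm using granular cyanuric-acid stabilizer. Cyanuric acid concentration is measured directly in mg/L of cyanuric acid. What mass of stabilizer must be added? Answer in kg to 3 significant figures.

(a) 874 g; (b) 39.9 kg

(a) Chlorine deficit: 12.9 − 2.1 = 10.8 ppm = 10.8 mg/L as Cl₂.
(a) Cl₂ equivalent needed: 10.8 mg/L × 71,500 L = 772,200 mg = 772.2 g.
(a) Product at 88.4% available chlorine: 772.2 / 0.884 = 873.5 g.

(b) CYA to add: (58 − 15) = 43 mg/L × 929,000 L = 39,950 g cyanuric acid.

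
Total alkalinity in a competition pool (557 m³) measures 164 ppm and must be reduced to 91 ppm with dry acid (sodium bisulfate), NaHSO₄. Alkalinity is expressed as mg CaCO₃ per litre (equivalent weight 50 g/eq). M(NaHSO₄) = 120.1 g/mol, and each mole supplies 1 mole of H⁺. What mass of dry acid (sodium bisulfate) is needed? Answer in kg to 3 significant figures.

Volume: 557 m³ = 557,000 L.
Alkalinity to neutralize: (164 − 91) = 73 mg/L as CaCO₃ × 557,000 L = 40,660 g as CaCO₃.
Equivalents of H⁺ required: 40,660 ÷ 50 g/eq = 813.2 eq = 813.2 mol NaHSO₄.
Mass of NaHSO₄: 813.2 × 120.1 = 97,670 g.

97.7 kg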